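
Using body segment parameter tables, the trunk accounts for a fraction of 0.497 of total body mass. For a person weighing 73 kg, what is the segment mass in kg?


m_segment = body_mass * fraction
m_segment = 73 * 0.497
m_segment = 36.2810


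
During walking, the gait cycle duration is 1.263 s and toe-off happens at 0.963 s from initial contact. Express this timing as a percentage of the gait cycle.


pct = (event_time / cycle_time) * 100
pct = (0.963 / 1.263) * 100
ratio = 0.7625
pct = 76.2470


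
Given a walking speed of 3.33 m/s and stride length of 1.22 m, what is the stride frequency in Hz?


f = v / stride_length
f = 3.33 / 1.22
f = 2.7295


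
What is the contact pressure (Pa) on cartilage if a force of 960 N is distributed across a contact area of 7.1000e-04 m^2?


P = F / A
P = 960 / 7.1000e-04
P = 1.3521e+06


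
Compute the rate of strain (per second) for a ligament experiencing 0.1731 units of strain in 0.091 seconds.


strain_rate = delta_strain / delta_t
strain_rate = 0.1731 / 0.091
strain_rate = 1.9022


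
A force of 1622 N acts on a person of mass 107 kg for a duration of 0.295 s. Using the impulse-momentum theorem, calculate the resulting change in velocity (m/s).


J = F * dt = 1622 * 0.295 = 478.4900 N*s
delta_v = J / m
delta_v = 478.4900 / 107
delta_v = 4.4719


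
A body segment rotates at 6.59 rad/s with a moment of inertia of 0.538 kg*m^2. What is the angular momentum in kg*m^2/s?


L = I * omega
L = 0.538 * 6.59
L = 3.5454


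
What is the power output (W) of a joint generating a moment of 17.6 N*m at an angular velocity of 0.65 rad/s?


P = M * omega
P = 17.6 * 0.65
P = 11.4400


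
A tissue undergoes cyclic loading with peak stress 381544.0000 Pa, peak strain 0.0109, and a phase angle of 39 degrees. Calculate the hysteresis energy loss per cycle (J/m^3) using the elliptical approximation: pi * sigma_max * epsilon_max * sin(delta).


E_loss = pi * sigma_max * epsilon_max * sin(delta)
delta = 39 deg = 0.6807 rad
sin(delta) = 0.6293
E_loss = pi * 381544.0000 * 0.0109 * 0.6293
E_loss = 8222.2902


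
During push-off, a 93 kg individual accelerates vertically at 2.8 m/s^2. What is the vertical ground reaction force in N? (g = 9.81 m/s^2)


GRF = m * (g + a)
GRF = 93 * (9.81 + 2.8)
GRF = 93 * 12.6100
GRF = 1172.7300


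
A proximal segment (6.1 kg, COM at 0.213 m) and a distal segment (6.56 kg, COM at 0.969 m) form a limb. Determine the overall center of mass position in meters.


COM = (m1*x1 + m2*x2) / (m1 + m2)
COM = (6.1*0.213 + 6.56*0.969) / (6.1 + 6.56)
Numerator = 7.6559
Denominator = 12.6600
COM = 0.6047


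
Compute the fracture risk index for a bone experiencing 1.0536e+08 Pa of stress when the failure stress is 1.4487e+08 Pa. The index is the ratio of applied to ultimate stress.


FRI = applied / ultimate
FRI = 1.0536e+08 / 1.4487e+08
FRI = 0.7273


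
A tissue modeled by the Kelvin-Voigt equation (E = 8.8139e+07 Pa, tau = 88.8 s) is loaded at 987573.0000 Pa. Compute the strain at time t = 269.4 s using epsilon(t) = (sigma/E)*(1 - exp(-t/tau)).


epsilon(t) = (sigma/E) * (1 - exp(-t/tau))
sigma/E = 987573.0000 / 8.8139e+07 = 0.0112
exp(-t/tau) = exp(-269.4 / 88.8) = 0.0481
epsilon = 0.0112 * (1 - 0.0481)
epsilon = 0.0107


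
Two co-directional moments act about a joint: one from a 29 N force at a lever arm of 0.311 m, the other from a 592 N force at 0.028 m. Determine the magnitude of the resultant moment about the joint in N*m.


M = F1 * d1 + F2 * d2
M = 29 * 0.311 + 592 * 0.028
M = 9.0190 + 16.5760
M = 25.5950


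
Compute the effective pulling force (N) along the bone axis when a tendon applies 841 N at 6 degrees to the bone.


F_eff = F_tendon * cos(theta)
theta = 6 deg = 0.1047 rad
cos(theta) = 0.9945
F_eff = 841 * 0.9945
F_eff = 836.3929


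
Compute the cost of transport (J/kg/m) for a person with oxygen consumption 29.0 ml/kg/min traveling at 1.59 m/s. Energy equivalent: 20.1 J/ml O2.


Power per kg = VO2 * 20.1 / 60
Power per kg = 29.0 * 20.1 / 60 = 9.7150 W/kg
Cost = power_per_kg / speed
Cost = 9.7150 / 1.59
Cost = 6.1101


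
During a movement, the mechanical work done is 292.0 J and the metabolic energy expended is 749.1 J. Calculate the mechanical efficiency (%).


eta = (W_mech / E_meta) * 100
eta = (292.0 / 749.1) * 100
ratio = 0.3898
eta = 38.9801


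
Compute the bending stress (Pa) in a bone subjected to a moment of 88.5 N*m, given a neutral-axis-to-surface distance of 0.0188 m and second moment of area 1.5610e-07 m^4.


sigma = M * c / I
sigma = 88.5 * 0.0188 / 1.5610e-07
M * c = 1.6638
sigma = 1.0659e+07


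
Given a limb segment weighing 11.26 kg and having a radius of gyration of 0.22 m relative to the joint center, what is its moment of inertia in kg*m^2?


I = m * k^2
I = 11.26 * 0.22^2
k^2 = 0.0484
I = 0.5450


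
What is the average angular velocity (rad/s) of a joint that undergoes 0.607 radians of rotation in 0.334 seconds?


omega = delta_theta / delta_t
omega = 0.607 / 0.334
omega = 1.8174


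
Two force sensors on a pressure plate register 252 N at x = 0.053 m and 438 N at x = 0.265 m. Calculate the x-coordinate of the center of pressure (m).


COP_x = (F1*x1 + F2*x2) / (F1 + F2)
COP_x = (252*0.053 + 438*0.265) / (252 + 438)
Numerator = 129.4260
Denominator = 690
COP_x = 0.1876


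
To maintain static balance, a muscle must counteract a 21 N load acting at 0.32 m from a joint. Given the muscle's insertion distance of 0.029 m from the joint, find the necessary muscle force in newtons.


F_muscle = W * d_load / d_muscle
F_muscle = 21 * 0.32 / 0.029
Numerator = 6.7200
F_muscle = 231.7241


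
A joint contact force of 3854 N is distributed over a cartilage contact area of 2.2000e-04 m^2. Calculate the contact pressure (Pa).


P = F / A
P = 3854 / 2.2000e-04
P = 1.7518e+07


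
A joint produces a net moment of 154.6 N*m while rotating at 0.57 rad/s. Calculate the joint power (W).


P = M * omega
P = 154.6 * 0.57
P = 88.1220


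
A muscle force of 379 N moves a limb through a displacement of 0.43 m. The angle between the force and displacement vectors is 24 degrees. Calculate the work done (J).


W = F * d * cos(theta)
theta = 24 deg = 0.4189 rad
cos(theta) = 0.9135
W = 379 * 0.43 * 0.9135
W = 148.8805


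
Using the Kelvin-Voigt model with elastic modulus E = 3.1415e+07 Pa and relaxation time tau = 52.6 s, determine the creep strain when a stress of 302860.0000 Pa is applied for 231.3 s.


epsilon(t) = (sigma/E) * (1 - exp(-t/tau))
sigma/E = 302860.0000 / 3.1415e+07 = 0.0096
exp(-t/tau) = exp(-231.3 / 52.6) = 0.0123
epsilon = 0.0096 * (1 - 0.0123)
epsilon = 0.0095


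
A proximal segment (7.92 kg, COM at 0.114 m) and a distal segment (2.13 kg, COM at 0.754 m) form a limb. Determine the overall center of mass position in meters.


COM = (m1*x1 + m2*x2) / (m1 + m2)
COM = (7.92*0.114 + 2.13*0.754) / (7.92 + 2.13)
Numerator = 2.5089
Denominator = 10.0500
COM = 0.2496


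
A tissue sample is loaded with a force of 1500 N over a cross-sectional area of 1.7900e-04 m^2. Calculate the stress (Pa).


stress = F / A
stress = 1500 / 1.7900e-04
stress = 8.3799e+06


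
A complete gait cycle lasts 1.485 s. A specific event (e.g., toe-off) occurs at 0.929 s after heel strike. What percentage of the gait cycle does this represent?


pct = (event_time / cycle_time) * 100
pct = (0.929 / 1.485) * 100
ratio = 0.6256
pct = 62.5589


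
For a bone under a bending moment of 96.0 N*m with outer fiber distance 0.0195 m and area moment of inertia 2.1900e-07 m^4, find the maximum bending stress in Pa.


sigma = M * c / I
sigma = 96.0 * 0.0195 / 2.1900e-07
M * c = 1.8720
sigma = 8.5479e+06


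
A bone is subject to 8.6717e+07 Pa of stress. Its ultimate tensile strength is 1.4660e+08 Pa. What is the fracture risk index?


FRI = applied / ultimate
FRI = 8.6717e+07 / 1.4660e+08
FRI = 0.5915


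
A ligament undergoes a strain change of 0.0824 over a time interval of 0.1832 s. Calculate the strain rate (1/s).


strain_rate = delta_strain / delta_t
strain_rate = 0.0824 / 0.1832
strain_rate = 0.4498


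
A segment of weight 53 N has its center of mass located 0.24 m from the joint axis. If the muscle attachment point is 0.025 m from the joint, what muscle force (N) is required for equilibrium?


F_muscle = W * d_load / d_muscle
F_muscle = 53 * 0.24 / 0.025
Numerator = 12.7200
F_muscle = 508.8000


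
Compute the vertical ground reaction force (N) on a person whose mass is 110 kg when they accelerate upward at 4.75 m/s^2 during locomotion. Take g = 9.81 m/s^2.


GRF = m * (g + a)
GRF = 110 * (9.81 + 4.75)
GRF = 110 * 14.5600
GRF = 1601.6000


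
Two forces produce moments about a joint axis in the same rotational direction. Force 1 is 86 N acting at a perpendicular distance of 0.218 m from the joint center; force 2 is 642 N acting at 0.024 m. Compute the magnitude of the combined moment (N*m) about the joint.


M = F1 * d1 + F2 * d2
M = 86 * 0.218 + 642 * 0.024
M = 18.7480 + 15.4080
M = 34.1560


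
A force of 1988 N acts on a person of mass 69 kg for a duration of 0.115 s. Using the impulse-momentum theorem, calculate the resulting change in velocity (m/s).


J = F * dt = 1988 * 0.115 = 228.6200 N*s
delta_v = J / m
delta_v = 228.6200 / 69
delta_v = 3.3133


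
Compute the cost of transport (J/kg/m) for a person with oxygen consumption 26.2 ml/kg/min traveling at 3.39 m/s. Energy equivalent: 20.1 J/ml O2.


Power per kg = VO2 * 20.1 / 60
Power per kg = 26.2 * 20.1 / 60 = 8.7770 W/kg
Cost = power_per_kg / speed
Cost = 8.7770 / 3.39
Cost = 2.5891


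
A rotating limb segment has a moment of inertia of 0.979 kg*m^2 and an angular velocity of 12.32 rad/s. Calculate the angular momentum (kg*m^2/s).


L = I * omega
L = 0.979 * 12.32
L = 12.0613


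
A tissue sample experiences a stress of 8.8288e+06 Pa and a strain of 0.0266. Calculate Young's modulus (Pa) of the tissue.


E = stress / strain
E = 8.8288e+06 / 0.0266
E = 3.3191e+08


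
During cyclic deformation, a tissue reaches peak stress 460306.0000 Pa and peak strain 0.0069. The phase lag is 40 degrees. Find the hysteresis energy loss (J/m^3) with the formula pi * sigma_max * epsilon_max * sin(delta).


E_loss = pi * sigma_max * epsilon_max * sin(delta)
delta = 40 deg = 0.6981 rad
sin(delta) = 0.6428
E_loss = pi * 460306.0000 * 0.0069 * 0.6428
E_loss = 6413.7658


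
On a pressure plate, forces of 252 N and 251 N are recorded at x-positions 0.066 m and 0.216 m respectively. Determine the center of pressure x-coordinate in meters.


COP_x = (F1*x1 + F2*x2) / (F1 + F2)
COP_x = (252*0.066 + 251*0.216) / (252 + 251)
Numerator = 70.8480
Denominator = 503
COP_x = 0.1409


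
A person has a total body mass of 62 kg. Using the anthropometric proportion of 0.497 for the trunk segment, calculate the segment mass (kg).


m_segment = body_mass * fraction
m_segment = 62 * 0.497
m_segment = 30.8140


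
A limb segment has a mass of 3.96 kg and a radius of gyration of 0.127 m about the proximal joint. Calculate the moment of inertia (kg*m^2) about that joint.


I = m * k^2
I = 3.96 * 0.127^2
k^2 = 0.0161
I = 0.0639


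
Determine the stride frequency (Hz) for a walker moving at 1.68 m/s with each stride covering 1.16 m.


f = v / stride_length
f = 1.68 / 1.16
f = 1.4483


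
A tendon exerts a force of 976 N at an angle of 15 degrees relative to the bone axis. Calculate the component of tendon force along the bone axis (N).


F_eff = F_tendon * cos(theta)
theta = 15 deg = 0.2618 rad
cos(theta) = 0.9659
F_eff = 976 * 0.9659
F_eff = 942.7436


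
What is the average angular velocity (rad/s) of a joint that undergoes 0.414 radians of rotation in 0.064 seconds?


omega = delta_theta / delta_t
omega = 0.414 / 0.064
omega = 6.4687


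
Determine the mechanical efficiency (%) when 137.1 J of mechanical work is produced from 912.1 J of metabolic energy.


eta = (W_mech / E_meta) * 100
eta = (137.1 / 912.1) * 100
ratio = 0.1503
eta = 15.0312


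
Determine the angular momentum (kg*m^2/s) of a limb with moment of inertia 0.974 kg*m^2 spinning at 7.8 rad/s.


L = I * omega
L = 0.974 * 7.8
L = 7.5972


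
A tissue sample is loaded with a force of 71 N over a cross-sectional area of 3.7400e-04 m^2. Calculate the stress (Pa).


stress = F / A
stress = 71 / 3.7400e-04
stress = 189839.5722


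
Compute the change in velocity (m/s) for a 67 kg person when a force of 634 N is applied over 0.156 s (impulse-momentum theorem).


J = F * dt = 634 * 0.156 = 98.9040 N*s
delta_v = J / m
delta_v = 98.9040 / 67
delta_v = 1.4762


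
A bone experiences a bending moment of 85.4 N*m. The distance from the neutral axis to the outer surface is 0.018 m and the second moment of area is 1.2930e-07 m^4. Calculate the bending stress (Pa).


sigma = M * c / I
sigma = 85.4 * 0.018 / 1.2930e-07
M * c = 1.5372
sigma = 1.1889e+07


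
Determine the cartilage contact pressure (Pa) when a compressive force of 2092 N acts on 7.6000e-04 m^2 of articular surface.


P = F / A
P = 2092 / 7.6000e-04
P = 2.7526e+06


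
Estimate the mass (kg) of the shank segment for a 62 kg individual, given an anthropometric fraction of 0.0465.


m_segment = body_mass * fraction
m_segment = 62 * 0.0465
m_segment = 2.8830


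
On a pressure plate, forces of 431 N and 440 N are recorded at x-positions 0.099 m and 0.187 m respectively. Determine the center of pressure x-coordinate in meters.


COP_x = (F1*x1 + F2*x2) / (F1 + F2)
COP_x = (431*0.099 + 440*0.187) / (431 + 440)
Numerator = 124.9490
Denominator = 871
COP_x = 0.1435


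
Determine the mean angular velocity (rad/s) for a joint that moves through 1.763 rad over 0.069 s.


omega = delta_theta / delta_t
omega = 1.763 / 0.069
omega = 25.5507


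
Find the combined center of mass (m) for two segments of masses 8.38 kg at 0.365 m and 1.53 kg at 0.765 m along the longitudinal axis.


COM = (m1*x1 + m2*x2) / (m1 + m2)
COM = (8.38*0.365 + 1.53*0.765) / (8.38 + 1.53)
Numerator = 4.2292
Denominator = 9.9100
COM = 0.4268


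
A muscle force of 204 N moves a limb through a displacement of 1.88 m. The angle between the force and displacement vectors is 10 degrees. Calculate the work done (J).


W = F * d * cos(theta)
theta = 10 deg = 0.1745 rad
cos(theta) = 0.9848
W = 204 * 1.88 * 0.9848
W = 377.6935


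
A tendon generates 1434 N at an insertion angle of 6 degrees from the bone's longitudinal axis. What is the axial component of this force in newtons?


F_eff = F_tendon * cos(theta)
theta = 6 deg = 0.1047 rad
cos(theta) = 0.9945
F_eff = 1434 * 0.9945
F_eff = 1426.1444


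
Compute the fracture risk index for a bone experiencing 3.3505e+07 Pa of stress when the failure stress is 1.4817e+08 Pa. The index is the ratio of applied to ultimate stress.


FRI = applied / ultimate
FRI = 3.3505e+07 / 1.4817e+08
FRI = 0.2261


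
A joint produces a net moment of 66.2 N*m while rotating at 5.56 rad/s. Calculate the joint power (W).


P = M * omega
P = 66.2 * 5.56
P = 368.0720


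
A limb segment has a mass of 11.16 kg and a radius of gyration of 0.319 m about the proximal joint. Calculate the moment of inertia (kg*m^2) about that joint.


I = m * k^2
I = 11.16 * 0.319^2
k^2 = 0.1018
I = 1.1357


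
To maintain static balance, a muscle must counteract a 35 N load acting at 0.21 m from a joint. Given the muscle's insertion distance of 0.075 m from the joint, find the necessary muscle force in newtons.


F_muscle = W * d_load / d_muscle
F_muscle = 35 * 0.21 / 0.075
Numerator = 7.3500
F_muscle = 98.0000


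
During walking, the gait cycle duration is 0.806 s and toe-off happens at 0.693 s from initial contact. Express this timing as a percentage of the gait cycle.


pct = (event_time / cycle_time) * 100
pct = (0.693 / 0.806) * 100
ratio = 0.8598
pct = 85.9801


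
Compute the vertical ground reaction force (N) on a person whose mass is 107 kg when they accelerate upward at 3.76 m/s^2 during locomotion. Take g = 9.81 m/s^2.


GRF = m * (g + a)
GRF = 107 * (9.81 + 3.76)
GRF = 107 * 13.5700
GRF = 1451.9900


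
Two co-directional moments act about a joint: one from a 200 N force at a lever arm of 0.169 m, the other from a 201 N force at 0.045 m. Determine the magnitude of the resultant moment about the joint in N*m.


M = F1 * d1 + F2 * d2
M = 200 * 0.169 + 201 * 0.045
M = 33.8000 + 9.0450
M = 42.8450


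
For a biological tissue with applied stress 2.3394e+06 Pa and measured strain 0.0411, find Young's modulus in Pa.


E = stress / strain
E = 2.3394e+06 / 0.0411
E = 5.6920e+07


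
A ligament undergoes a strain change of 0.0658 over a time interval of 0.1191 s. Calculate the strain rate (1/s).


strain_rate = delta_strain / delta_t
strain_rate = 0.0658 / 0.1191
strain_rate = 0.5525


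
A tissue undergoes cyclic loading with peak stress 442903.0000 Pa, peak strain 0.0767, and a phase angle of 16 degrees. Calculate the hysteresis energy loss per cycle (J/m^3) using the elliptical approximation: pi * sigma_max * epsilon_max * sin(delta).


E_loss = pi * sigma_max * epsilon_max * sin(delta)
delta = 16 deg = 0.2793 rad
sin(delta) = 0.2756
E_loss = pi * 442903.0000 * 0.0767 * 0.2756
E_loss = 29416.5633


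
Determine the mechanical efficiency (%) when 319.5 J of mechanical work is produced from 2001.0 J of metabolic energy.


eta = (W_mech / E_meta) * 100
eta = (319.5 / 2001.0) * 100
ratio = 0.1597
eta = 15.9670


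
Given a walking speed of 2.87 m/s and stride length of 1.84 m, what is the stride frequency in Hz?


f = v / stride_length
f = 2.87 / 1.84
f = 1.5598


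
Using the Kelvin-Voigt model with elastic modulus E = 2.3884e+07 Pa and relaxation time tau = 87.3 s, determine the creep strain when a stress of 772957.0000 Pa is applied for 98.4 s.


epsilon(t) = (sigma/E) * (1 - exp(-t/tau))
sigma/E = 772957.0000 / 2.3884e+07 = 0.0324
exp(-t/tau) = exp(-98.4 / 87.3) = 0.3240
epsilon = 0.0324 * (1 - 0.3240)
epsilon = 0.0219


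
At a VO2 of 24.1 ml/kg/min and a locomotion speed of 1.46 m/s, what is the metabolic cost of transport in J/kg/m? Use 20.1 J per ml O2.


Power per kg = VO2 * 20.1 / 60
Power per kg = 24.1 * 20.1 / 60 = 8.0735 W/kg
Cost = power_per_kg / speed
Cost = 8.0735 / 1.46
Cost = 5.5298


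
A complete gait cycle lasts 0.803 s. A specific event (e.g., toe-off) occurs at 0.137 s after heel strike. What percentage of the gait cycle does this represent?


pct = (event_time / cycle_time) * 100
pct = (0.137 / 0.803) * 100
ratio = 0.1706
pct = 17.0610


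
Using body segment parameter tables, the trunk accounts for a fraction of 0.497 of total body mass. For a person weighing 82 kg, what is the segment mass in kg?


m_segment = body_mass * fraction
m_segment = 82 * 0.497
m_segment = 40.7540


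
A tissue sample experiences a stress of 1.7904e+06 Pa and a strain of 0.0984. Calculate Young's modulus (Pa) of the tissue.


E = stress / strain
E = 1.7904e+06 / 0.0984
E = 1.8195e+07


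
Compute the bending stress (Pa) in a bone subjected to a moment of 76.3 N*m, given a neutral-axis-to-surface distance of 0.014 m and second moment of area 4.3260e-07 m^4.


sigma = M * c / I
sigma = 76.3 * 0.014 / 4.3260e-07
M * c = 1.0682
sigma = 2.4693e+06


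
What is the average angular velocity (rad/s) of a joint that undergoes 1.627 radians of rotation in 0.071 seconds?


omega = delta_theta / delta_t
omega = 1.627 / 0.071
omega = 22.9155


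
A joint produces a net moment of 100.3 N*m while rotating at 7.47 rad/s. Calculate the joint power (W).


P = M * omega
P = 100.3 * 7.47
P = 749.2410


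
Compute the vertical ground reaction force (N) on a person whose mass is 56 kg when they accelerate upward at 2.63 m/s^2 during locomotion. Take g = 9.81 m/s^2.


GRF = m * (g + a)
GRF = 56 * (9.81 + 2.63)
GRF = 56 * 12.4400
GRF = 696.6400


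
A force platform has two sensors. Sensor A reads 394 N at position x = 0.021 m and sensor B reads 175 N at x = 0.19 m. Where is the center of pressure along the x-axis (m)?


COP_x = (F1*x1 + F2*x2) / (F1 + F2)
COP_x = (394*0.021 + 175*0.19) / (394 + 175)
Numerator = 41.5240
Denominator = 569
COP_x = 0.0730


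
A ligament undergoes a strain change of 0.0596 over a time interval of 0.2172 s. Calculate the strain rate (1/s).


strain_rate = delta_strain / delta_t
strain_rate = 0.0596 / 0.2172
strain_rate = 0.2744


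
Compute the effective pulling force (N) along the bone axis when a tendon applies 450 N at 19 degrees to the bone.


F_eff = F_tendon * cos(theta)
theta = 19 deg = 0.3316 rad
cos(theta) = 0.9455
F_eff = 450 * 0.9455
F_eff = 425.4834


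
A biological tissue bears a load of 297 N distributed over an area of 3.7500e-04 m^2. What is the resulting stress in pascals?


stress = F / A
stress = 297 / 3.7500e-04
stress = 792000.0000


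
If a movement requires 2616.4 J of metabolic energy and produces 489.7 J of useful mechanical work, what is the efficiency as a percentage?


eta = (W_mech / E_meta) * 100
eta = (489.7 / 2616.4) * 100
ratio = 0.1872
eta = 18.7166


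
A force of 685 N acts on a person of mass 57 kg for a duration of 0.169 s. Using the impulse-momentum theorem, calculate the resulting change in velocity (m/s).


J = F * dt = 685 * 0.169 = 115.7650 N*s
delta_v = J / m
delta_v = 115.7650 / 57
delta_v = 2.0310


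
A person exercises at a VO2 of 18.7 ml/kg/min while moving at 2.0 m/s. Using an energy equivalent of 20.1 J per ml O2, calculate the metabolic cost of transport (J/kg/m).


Power per kg = VO2 * 20.1 / 60
Power per kg = 18.7 * 20.1 / 60 = 6.2645 W/kg
Cost = power_per_kg / speed
Cost = 6.2645 / 2.0
Cost = 3.1322


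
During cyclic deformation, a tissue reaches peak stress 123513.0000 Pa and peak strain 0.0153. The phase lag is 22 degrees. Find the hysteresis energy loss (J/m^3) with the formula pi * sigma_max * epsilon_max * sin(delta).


E_loss = pi * sigma_max * epsilon_max * sin(delta)
delta = 22 deg = 0.3840 rad
sin(delta) = 0.3746
E_loss = pi * 123513.0000 * 0.0153 * 0.3746
E_loss = 2223.9724


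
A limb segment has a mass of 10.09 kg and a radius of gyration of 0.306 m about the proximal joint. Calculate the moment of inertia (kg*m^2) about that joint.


I = m * k^2
I = 10.09 * 0.306^2
k^2 = 0.0936
I = 0.9448


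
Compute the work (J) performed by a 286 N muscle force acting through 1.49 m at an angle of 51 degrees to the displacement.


W = F * d * cos(theta)
theta = 51 deg = 0.8901 rad
cos(theta) = 0.6293
W = 286 * 1.49 * 0.6293
W = 268.1786


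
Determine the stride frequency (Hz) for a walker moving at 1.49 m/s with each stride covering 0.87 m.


f = v / stride_length
f = 1.49 / 0.87
f = 1.7126


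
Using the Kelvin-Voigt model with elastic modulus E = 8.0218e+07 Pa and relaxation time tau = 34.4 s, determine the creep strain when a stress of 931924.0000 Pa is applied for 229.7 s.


epsilon(t) = (sigma/E) * (1 - exp(-t/tau))
sigma/E = 931924.0000 / 8.0218e+07 = 0.0116
exp(-t/tau) = exp(-229.7 / 34.4) = 0.0013
epsilon = 0.0116 * (1 - 0.0013)
epsilon = 0.0116


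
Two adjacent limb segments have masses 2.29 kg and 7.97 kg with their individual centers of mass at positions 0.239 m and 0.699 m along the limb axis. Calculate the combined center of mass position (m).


COM = (m1*x1 + m2*x2) / (m1 + m2)
COM = (2.29*0.239 + 7.97*0.699) / (2.29 + 7.97)
Numerator = 6.1183
Denominator = 10.2600
COM = 0.5963


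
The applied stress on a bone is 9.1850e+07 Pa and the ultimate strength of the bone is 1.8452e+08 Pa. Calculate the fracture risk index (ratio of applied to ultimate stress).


FRI = applied / ultimate
FRI = 9.1850e+07 / 1.8452e+08
FRI = 0.4978


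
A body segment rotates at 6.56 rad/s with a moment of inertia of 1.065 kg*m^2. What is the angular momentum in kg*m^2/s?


L = I * omega
L = 1.065 * 6.56
L = 6.9864


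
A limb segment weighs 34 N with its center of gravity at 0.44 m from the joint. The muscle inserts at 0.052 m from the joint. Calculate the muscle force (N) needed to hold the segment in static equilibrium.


F_muscle = W * d_load / d_muscle
F_muscle = 34 * 0.44 / 0.052
Numerator = 14.9600
F_muscle = 287.6923


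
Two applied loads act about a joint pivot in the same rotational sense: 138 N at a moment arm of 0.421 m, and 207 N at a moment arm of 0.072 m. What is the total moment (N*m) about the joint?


M = F1 * d1 + F2 * d2
M = 138 * 0.421 + 207 * 0.072
M = 58.0980 + 14.9040
M = 73.0020


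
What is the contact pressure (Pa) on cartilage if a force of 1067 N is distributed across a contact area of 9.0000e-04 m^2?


P = F / A
P = 1067 / 9.0000e-04
P = 1.1856e+06


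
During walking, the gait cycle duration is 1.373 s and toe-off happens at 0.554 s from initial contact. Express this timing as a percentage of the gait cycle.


pct = (event_time / cycle_time) * 100
pct = (0.554 / 1.373) * 100
ratio = 0.4035
pct = 40.3496


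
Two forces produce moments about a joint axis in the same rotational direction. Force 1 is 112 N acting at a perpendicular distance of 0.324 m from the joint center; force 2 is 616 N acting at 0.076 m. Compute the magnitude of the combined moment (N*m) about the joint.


M = F1 * d1 + F2 * d2
M = 112 * 0.324 + 616 * 0.076
M = 36.2880 + 46.8160
M = 83.1040


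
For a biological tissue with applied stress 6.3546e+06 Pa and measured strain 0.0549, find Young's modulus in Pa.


E = stress / strain
E = 6.3546e+06 / 0.0549
E = 1.1575e+08


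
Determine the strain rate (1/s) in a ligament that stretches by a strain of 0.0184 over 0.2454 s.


strain_rate = delta_strain / delta_t
strain_rate = 0.0184 / 0.2454
strain_rate = 0.0750


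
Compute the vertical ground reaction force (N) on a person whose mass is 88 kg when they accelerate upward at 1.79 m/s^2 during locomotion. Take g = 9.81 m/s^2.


GRF = m * (g + a)
GRF = 88 * (9.81 + 1.79)
GRF = 88 * 11.6000
GRF = 1020.8000


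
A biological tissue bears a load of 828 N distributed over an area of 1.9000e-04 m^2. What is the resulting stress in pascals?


stress = F / A
stress = 828 / 1.9000e-04
stress = 4.3579e+06


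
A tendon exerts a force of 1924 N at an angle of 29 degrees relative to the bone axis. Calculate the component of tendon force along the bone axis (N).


F_eff = F_tendon * cos(theta)
theta = 29 deg = 0.5061 rad
cos(theta) = 0.8746
F_eff = 1924 * 0.8746
F_eff = 1682.7683


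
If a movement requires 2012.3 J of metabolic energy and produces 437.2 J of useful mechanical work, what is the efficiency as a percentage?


eta = (W_mech / E_meta) * 100
eta = (437.2 / 2012.3) * 100
ratio = 0.2173
eta = 21.7264


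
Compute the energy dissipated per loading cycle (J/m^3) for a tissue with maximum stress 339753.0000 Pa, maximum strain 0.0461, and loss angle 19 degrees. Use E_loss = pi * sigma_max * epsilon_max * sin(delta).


E_loss = pi * sigma_max * epsilon_max * sin(delta)
delta = 19 deg = 0.3316 rad
sin(delta) = 0.3256
E_loss = pi * 339753.0000 * 0.0461 * 0.3256
E_loss = 16019.7604


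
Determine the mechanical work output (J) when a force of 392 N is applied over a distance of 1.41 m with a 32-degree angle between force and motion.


W = F * d * cos(theta)
theta = 32 deg = 0.5585 rad
cos(theta) = 0.8480
W = 392 * 1.41 * 0.8480
W = 468.7331


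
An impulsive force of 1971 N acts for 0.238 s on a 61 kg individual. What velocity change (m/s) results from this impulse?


J = F * dt = 1971 * 0.238 = 469.0980 N*s
delta_v = J / m
delta_v = 469.0980 / 61
delta_v = 7.6901


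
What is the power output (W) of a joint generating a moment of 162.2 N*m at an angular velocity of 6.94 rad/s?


P = M * omega
P = 162.2 * 6.94
P = 1125.6680


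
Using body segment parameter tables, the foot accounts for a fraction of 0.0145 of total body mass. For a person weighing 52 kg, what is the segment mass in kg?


m_segment = body_mass * fraction
m_segment = 52 * 0.0145
m_segment = 0.7540


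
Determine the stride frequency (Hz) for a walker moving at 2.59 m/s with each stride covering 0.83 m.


f = v / stride_length
f = 2.59 / 0.83
f = 3.1205


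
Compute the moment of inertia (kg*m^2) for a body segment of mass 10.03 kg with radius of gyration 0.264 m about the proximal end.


I = m * k^2
I = 10.03 * 0.264^2
k^2 = 0.0697
I = 0.6991


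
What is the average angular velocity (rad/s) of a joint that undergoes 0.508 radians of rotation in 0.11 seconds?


omega = delta_theta / delta_t
omega = 0.508 / 0.11
omega = 4.6182


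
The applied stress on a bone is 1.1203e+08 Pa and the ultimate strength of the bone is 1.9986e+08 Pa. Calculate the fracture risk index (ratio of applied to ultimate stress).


FRI = applied / ultimate
FRI = 1.1203e+08 / 1.9986e+08
FRI = 0.5605


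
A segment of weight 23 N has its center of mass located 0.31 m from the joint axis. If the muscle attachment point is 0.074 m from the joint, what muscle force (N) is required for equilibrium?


F_muscle = W * d_load / d_muscle
F_muscle = 23 * 0.31 / 0.074
Numerator = 7.1300
F_muscle = 96.3514


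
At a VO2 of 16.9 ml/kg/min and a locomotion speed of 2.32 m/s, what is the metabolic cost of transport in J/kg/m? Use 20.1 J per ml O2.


Power per kg = VO2 * 20.1 / 60
Power per kg = 16.9 * 20.1 / 60 = 5.6615 W/kg
Cost = power_per_kg / speed
Cost = 5.6615 / 2.32
Cost = 2.4403


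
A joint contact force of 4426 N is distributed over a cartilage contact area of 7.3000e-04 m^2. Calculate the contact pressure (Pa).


P = F / A
P = 4426 / 7.3000e-04
P = 6.0630e+06


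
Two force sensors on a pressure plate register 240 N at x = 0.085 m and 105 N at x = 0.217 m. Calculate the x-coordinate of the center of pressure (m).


COP_x = (F1*x1 + F2*x2) / (F1 + F2)
COP_x = (240*0.085 + 105*0.217) / (240 + 105)
Numerator = 43.1850
Denominator = 345
COP_x = 0.1252


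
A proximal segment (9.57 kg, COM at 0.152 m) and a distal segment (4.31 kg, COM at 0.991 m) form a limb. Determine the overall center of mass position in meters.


COM = (m1*x1 + m2*x2) / (m1 + m2)
COM = (9.57*0.152 + 4.31*0.991) / (9.57 + 4.31)
Numerator = 5.7258
Denominator = 13.8800
COM = 0.4125


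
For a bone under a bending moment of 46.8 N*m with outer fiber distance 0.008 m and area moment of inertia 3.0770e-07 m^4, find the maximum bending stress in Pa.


sigma = M * c / I
sigma = 46.8 * 0.008 / 3.0770e-07
M * c = 0.3744
sigma = 1.2168e+06


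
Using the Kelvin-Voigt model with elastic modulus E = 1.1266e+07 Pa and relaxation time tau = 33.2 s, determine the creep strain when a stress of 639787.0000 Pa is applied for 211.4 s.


epsilon(t) = (sigma/E) * (1 - exp(-t/tau))
sigma/E = 639787.0000 / 1.1266e+07 = 0.0568
exp(-t/tau) = exp(-211.4 / 33.2) = 0.0017
epsilon = 0.0568 * (1 - 0.0017)
epsilon = 0.0567


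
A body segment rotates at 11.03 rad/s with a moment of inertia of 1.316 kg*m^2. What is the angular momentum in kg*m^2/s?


L = I * omega
L = 1.316 * 11.03
L = 14.5155


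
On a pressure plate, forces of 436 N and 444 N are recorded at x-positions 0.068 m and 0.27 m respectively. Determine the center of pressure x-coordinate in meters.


COP_x = (F1*x1 + F2*x2) / (F1 + F2)
COP_x = (436*0.068 + 444*0.27) / (436 + 444)
Numerator = 149.5280
Denominator = 880
COP_x = 0.1699


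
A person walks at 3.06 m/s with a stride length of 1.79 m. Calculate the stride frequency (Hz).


f = v / stride_length
f = 3.06 / 1.79
f = 1.7095


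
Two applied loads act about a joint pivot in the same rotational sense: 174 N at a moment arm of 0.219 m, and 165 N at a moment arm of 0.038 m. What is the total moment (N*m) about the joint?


M = F1 * d1 + F2 * d2
M = 174 * 0.219 + 165 * 0.038
M = 38.1060 + 6.2700
M = 44.3760


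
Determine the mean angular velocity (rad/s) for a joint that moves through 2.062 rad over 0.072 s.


omega = delta_theta / delta_t
omega = 2.062 / 0.072
omega = 28.6389


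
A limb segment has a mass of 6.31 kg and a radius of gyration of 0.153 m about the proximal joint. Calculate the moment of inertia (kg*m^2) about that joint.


I = m * k^2
I = 6.31 * 0.153^2
k^2 = 0.0234
I = 0.1477


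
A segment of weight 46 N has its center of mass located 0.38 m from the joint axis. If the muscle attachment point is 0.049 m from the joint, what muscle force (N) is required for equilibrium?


F_muscle = W * d_load / d_muscle
F_muscle = 46 * 0.38 / 0.049
Numerator = 17.4800
F_muscle = 356.7347


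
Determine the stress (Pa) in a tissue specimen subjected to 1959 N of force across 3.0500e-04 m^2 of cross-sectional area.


stress = F / A
stress = 1959 / 3.0500e-04
stress = 6.4230e+06


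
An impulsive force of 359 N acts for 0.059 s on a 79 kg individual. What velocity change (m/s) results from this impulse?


J = F * dt = 359 * 0.059 = 21.1810 N*s
delta_v = J / m
delta_v = 21.1810 / 79
delta_v = 0.2681


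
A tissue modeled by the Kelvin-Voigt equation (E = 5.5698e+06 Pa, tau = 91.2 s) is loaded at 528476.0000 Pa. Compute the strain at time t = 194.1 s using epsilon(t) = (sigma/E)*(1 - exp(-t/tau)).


epsilon(t) = (sigma/E) * (1 - exp(-t/tau))
sigma/E = 528476.0000 / 5.5698e+06 = 0.0949
exp(-t/tau) = exp(-194.1 / 91.2) = 0.1190
epsilon = 0.0949 * (1 - 0.1190)
epsilon = 0.0836


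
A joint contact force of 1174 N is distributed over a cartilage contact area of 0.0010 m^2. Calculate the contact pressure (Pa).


P = F / A
P = 1174 / 0.0010
P = 1.1740e+06


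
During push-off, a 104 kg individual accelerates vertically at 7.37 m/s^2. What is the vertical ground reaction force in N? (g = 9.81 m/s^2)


GRF = m * (g + a)
GRF = 104 * (9.81 + 7.37)
GRF = 104 * 17.1800
GRF = 1786.7200


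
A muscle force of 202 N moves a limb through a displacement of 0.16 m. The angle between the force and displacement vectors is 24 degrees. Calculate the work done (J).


W = F * d * cos(theta)
theta = 24 deg = 0.4189 rad
cos(theta) = 0.9135
W = 202 * 0.16 * 0.9135
W = 29.5258


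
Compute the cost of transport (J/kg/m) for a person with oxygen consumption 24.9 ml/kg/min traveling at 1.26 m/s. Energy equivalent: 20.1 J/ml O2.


Power per kg = VO2 * 20.1 / 60
Power per kg = 24.9 * 20.1 / 60 = 8.3415 W/kg
Cost = power_per_kg / speed
Cost = 8.3415 / 1.26
Cost = 6.6202


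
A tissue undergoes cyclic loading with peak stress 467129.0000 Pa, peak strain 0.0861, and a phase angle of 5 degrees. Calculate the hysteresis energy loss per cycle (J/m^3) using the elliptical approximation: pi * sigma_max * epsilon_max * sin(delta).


E_loss = pi * sigma_max * epsilon_max * sin(delta)
delta = 5 deg = 0.0873 rad
sin(delta) = 0.0872
E_loss = pi * 467129.0000 * 0.0861 * 0.0872
E_loss = 11012.4985


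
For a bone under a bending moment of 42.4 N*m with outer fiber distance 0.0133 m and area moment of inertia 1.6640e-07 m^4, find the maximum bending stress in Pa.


sigma = M * c / I
sigma = 42.4 * 0.0133 / 1.6640e-07
M * c = 0.5639
sigma = 3.3889e+06


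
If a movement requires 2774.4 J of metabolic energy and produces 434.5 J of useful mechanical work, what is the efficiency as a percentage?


eta = (W_mech / E_meta) * 100
eta = (434.5 / 2774.4) * 100
ratio = 0.1566
eta = 15.6610


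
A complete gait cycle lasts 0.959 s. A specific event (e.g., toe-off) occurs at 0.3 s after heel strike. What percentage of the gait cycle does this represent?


pct = (event_time / cycle_time) * 100
pct = (0.3 / 0.959) * 100
ratio = 0.3128
pct = 31.2826


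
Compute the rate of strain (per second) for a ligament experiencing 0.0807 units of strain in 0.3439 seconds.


strain_rate = delta_strain / delta_t
strain_rate = 0.0807 / 0.3439
strain_rate = 0.2347


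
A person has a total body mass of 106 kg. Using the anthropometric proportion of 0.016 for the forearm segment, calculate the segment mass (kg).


m_segment = body_mass * fraction
m_segment = 106 * 0.016
m_segment = 1.6960


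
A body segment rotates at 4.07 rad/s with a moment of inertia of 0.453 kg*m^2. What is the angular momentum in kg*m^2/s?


L = I * omega
L = 0.453 * 4.07
L = 1.8437


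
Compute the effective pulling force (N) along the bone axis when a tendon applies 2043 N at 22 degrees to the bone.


F_eff = F_tendon * cos(theta)
theta = 22 deg = 0.3840 rad
cos(theta) = 0.9272
F_eff = 2043 * 0.9272
F_eff = 1894.2366


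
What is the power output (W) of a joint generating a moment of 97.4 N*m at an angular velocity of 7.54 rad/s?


P = M * omega
P = 97.4 * 7.54
P = 734.3960


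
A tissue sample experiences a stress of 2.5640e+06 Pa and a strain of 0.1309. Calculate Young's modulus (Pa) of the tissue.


E = stress / strain
E = 2.5640e+06 / 0.1309
E = 1.9587e+07


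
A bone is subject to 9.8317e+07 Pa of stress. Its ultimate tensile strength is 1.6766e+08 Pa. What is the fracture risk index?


FRI = applied / ultimate
FRI = 9.8317e+07 / 1.6766e+08
FRI = 0.5864


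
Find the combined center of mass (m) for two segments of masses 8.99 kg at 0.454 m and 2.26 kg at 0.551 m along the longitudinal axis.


COM = (m1*x1 + m2*x2) / (m1 + m2)
COM = (8.99*0.454 + 2.26*0.551) / (8.99 + 2.26)
Numerator = 5.3267
Denominator = 11.2500
COM = 0.4735


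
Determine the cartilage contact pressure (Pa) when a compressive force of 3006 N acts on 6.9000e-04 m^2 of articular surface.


P = F / A
P = 3006 / 6.9000e-04
P = 4.3565e+06


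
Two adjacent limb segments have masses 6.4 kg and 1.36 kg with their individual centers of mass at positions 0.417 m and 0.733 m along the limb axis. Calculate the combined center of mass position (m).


COM = (m1*x1 + m2*x2) / (m1 + m2)
COM = (6.4*0.417 + 1.36*0.733) / (6.4 + 1.36)
Numerator = 3.6657
Denominator = 7.7600
COM = 0.4724


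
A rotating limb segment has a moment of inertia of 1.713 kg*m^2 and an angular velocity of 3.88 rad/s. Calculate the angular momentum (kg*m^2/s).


L = I * omega
L = 1.713 * 3.88
L = 6.6464


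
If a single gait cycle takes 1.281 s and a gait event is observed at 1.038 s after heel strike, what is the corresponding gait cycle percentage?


pct = (event_time / cycle_time) * 100
pct = (1.038 / 1.281) * 100
ratio = 0.8103
pct = 81.0304


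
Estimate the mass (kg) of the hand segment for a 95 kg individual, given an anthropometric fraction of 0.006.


m_segment = body_mass * fraction
m_segment = 95 * 0.006
m_segment = 0.5700


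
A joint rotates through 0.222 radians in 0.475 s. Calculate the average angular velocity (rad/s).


omega = delta_theta / delta_t
omega = 0.222 / 0.475
omega = 0.4674


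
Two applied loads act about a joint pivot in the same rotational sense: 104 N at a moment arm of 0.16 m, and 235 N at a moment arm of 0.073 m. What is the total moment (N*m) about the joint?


M = F1 * d1 + F2 * d2
M = 104 * 0.16 + 235 * 0.073
M = 16.6400 + 17.1550
M = 33.7950


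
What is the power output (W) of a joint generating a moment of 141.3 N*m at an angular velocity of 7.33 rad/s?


P = M * omega
P = 141.3 * 7.33
P = 1035.7290


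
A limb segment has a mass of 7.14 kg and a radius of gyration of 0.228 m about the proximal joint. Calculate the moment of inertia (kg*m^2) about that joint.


I = m * k^2
I = 7.14 * 0.228^2
k^2 = 0.0520
I = 0.3712


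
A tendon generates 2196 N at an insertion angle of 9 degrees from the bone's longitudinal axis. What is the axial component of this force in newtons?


F_eff = F_tendon * cos(theta)
theta = 9 deg = 0.1571 rad
cos(theta) = 0.9877
F_eff = 2196 * 0.9877
F_eff = 2168.9636


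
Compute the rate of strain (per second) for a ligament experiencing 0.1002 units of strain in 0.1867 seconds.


strain_rate = delta_strain / delta_t
strain_rate = 0.1002 / 0.1867
strain_rate = 0.5367
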